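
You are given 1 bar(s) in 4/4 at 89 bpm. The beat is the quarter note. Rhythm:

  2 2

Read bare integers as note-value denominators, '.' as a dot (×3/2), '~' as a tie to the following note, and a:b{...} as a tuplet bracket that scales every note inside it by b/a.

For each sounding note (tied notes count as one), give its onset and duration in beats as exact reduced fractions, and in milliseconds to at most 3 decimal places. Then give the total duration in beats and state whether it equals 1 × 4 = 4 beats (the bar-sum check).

1) 0.0ms=0b +1348.315ms=2b
2) 1348.315ms=2b +1348.315ms=2b
Σ=4b of 4 (89bpm 4/4) — PASS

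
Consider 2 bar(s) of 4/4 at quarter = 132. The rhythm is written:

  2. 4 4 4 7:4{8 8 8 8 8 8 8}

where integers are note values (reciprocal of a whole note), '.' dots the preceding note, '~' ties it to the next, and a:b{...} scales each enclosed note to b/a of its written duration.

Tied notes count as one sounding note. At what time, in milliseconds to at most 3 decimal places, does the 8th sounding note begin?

note 8 onset = 48/7b = 3116.883ms

1. 0.0ms @ 0 + 1363.636ms (3)
2. 1363.636ms @ 3 + 454.545ms (1)
3. 1818.182ms @ 4 + 454.545ms (1)
4. 2272.727ms @ 5 + 454.545ms (1)
5. 2727.273ms @ 6 + 129.87ms (2/7)
6. 2857.143ms @ 44/7 + 129.87ms (2/7)
7. 2987.013ms @ 46/7 + 129.87ms (2/7)
8. 3116.883ms @ 48/7 + 129.87ms (2/7)
9. 3246.753ms @ 50/7 + 129.87ms (2/7)
10. 3376.623ms @ 52/7 + 129.87ms (2/7)
11. 3506.494ms @ 54/7 + 129.87ms (2/7)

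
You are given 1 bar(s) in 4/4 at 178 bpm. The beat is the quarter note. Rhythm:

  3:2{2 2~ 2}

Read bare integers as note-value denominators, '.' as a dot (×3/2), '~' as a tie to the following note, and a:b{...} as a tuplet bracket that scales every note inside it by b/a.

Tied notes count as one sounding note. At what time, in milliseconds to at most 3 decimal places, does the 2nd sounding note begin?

1. 0.0ms @ 0 + 449.438ms (4/3)
2. 449.438ms @ 4/3 + 898.876ms (8/3)

note 2 onset = 4/3b = 449.438ms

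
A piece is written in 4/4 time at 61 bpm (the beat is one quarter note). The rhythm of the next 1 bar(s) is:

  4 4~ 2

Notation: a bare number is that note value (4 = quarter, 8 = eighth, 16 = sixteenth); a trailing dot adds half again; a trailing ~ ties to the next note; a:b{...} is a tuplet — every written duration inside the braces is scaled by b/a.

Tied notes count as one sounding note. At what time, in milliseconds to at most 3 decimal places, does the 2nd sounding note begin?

1. 0.0ms @ 0 + 983.607ms (1)
2. 983.607ms @ 1 + 2950.82ms (3)

note 2 onset = 1b = 983.607ms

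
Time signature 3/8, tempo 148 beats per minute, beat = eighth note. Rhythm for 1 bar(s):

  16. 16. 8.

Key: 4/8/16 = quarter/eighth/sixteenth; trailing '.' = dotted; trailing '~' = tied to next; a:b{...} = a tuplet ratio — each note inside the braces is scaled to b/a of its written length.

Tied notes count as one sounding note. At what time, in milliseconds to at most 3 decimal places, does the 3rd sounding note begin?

1. 0.0ms @ 0 + 304.054ms (3/4)
2. 304.054ms @ 3/4 + 304.054ms (3/4)
3. 608.108ms @ 3/2 + 608.108ms (3/2)

note 3 onset = 3/2b = 608.108ms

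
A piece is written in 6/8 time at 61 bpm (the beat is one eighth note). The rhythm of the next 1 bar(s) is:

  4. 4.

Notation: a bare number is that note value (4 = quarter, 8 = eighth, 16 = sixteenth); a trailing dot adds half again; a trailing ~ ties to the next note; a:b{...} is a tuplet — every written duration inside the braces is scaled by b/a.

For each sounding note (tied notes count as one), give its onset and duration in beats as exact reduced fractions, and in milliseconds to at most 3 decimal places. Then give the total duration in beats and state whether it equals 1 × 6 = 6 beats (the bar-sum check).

1) 0.0ms=0b +2950.82ms=3b
2) 2950.82ms=3b +2950.82ms=3b
Σ=6b of 6 (61bpm 6/8) — PASS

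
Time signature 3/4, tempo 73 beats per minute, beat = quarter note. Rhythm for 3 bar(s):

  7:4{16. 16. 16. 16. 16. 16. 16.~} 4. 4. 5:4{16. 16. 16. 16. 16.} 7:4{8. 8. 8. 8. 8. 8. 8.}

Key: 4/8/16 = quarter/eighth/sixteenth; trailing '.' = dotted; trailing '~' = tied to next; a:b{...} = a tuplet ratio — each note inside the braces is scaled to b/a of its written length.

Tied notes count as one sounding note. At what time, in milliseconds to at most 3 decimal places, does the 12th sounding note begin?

1. 0.0ms @ 0 + 176.125ms (3/14)
2. 176.125ms @ 3/14 + 176.125ms (3/14)
3. 352.25ms @ 3/7 + 176.125ms (3/14)
4. 528.376ms @ 9/14 + 176.125ms (3/14)
5. 704.501ms @ 6/7 + 176.125ms (3/14)
6. 880.626ms @ 15/14 + 176.125ms (3/14)
7. 1056.751ms @ 9/7 + 1409.002ms (12/7)
8. 2465.753ms @ 3 + 1232.877ms (3/2)
9. 3698.63ms @ 9/2 + 246.575ms (3/10)
10. 3945.205ms @ 24/5 + 246.575ms (3/10)
11. 4191.781ms @ 51/10 + 246.575ms (3/10)
12. 4438.356ms @ 27/5 + 246.575ms (3/10)
13. 4684.932ms @ 57/10 + 246.575ms (3/10)
14. 4931.507ms @ 6 + 352.25ms (3/7)
15. 5283.757ms @ 45/7 + 352.25ms (3/7)
16. 5636.008ms @ 48/7 + 352.25ms (3/7)
17. 5988.258ms @ 51/7 + 352.25ms (3/7)
18. 6340.509ms @ 54/7 + 352.25ms (3/7)
19. 6692.759ms @ 57/7 + 352.25ms (3/7)
20. 7045.01ms @ 60/7 + 352.25ms (3/7)

note 12 onset = 27/5b = 4438.356ms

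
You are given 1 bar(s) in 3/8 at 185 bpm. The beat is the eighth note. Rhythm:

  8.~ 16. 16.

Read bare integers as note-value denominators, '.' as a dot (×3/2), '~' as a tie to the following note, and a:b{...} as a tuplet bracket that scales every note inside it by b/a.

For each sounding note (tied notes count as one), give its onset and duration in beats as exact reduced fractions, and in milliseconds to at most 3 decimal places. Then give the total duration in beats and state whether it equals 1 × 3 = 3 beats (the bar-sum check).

1) 0.0ms=0b +729.73ms=9/4b
2) 729.73ms=9/4b +243.243ms=3/4b
Σ=3b of 3 (185bpm 3/8) — PASS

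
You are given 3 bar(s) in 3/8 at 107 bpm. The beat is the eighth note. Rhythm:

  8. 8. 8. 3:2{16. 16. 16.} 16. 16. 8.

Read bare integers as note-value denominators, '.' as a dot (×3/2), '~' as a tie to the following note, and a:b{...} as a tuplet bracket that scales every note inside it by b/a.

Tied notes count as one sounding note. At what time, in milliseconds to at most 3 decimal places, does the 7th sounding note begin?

1. 0.0ms @ 0 + 841.121ms (3/2)
2. 841.121ms @ 3/2 + 841.121ms (3/2)
3. 1682.243ms @ 3 + 841.121ms (3/2)
4. 2523.364ms @ 9/2 + 280.374ms (1/2)
5. 2803.738ms @ 5 + 280.374ms (1/2)
6. 3084.112ms @ 11/2 + 280.374ms (1/2)
7. 3364.486ms @ 6 + 420.561ms (3/4)
8. 3785.047ms @ 27/4 + 420.561ms (3/4)
9. 4205.607ms @ 15/2 + 841.121ms (3/2)

note 7 onset = 6b = 3364.486ms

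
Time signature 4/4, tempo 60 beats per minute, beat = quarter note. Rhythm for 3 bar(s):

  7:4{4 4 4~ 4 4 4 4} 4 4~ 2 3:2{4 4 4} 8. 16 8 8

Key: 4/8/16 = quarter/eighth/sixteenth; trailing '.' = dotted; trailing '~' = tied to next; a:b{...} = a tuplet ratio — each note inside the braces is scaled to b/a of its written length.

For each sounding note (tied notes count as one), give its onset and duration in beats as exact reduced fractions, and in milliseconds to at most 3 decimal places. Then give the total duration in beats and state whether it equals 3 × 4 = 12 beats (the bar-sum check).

1) 0.0ms=0b +571.429ms=4/7b
2) 571.429ms=4/7b +571.429ms=4/7b
3) 1142.857ms=8/7b +1142.857ms=8/7b
4) 2285.714ms=16/7b +571.429ms=4/7b
5) 2857.143ms=20/7b +571.429ms=4/7b
6) 3428.571ms=24/7b +571.429ms=4/7b
7) 4000.0ms=4b +1000.0ms=1b
8) 5000.0ms=5b +3000.0ms=3b
9) 8000.0ms=8b +666.667ms=2/3b
10) 8666.667ms=26/3b +666.667ms=2/3b
11) 9333.333ms=28/3b +666.667ms=2/3b
12) 10000.0ms=10b +750.0ms=3/4b
13) 10750.0ms=43/4b +250.0ms=1/4b
14) 11000.0ms=11b +500.0ms=1/2b
15) 11500.0ms=23/2b +500.0ms=1/2b
Σ=12b of 12 (60bpm 4/4) — PASS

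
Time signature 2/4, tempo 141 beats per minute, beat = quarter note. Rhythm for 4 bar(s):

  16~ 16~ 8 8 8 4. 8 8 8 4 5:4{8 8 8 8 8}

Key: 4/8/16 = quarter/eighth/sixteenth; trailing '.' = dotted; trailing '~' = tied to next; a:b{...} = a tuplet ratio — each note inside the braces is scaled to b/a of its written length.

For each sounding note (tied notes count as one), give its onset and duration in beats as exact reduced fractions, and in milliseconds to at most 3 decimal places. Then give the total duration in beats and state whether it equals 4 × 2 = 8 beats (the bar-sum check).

1) 0.0ms=0b +425.532ms=1b
2) 425.532ms=1b +212.766ms=1/2b
3) 638.298ms=3/2b +212.766ms=1/2b
4) 851.064ms=2b +638.298ms=3/2b
5) 1489.362ms=7/2b +212.766ms=1/2b
6) 1702.128ms=4b +212.766ms=1/2b
7) 1914.894ms=9/2b +212.766ms=1/2b
8) 2127.66ms=5b +425.532ms=1b
9) 2553.191ms=6b +170.213ms=2/5b
10) 2723.404ms=32/5b +170.213ms=2/5b
11) 2893.617ms=34/5b +170.213ms=2/5b
12) 3063.83ms=36/5b +170.213ms=2/5b
13) 3234.043ms=38/5b +170.213ms=2/5b
Σ=8b of 8 (141bpm 2/4) — PASS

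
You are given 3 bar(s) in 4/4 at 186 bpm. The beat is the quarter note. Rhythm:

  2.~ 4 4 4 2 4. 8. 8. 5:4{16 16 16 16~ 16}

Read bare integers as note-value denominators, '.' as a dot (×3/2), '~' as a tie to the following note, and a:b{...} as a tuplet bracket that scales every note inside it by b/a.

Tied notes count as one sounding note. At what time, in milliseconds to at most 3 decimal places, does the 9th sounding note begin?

1. 0.0ms @ 0 + 1290.323ms (4)
2. 1290.323ms @ 4 + 322.581ms (1)
3. 1612.903ms @ 5 + 322.581ms (1)
4. 1935.484ms @ 6 + 645.161ms (2)
5. 2580.645ms @ 8 + 483.871ms (3/2)
6. 3064.516ms @ 19/2 + 241.935ms (3/4)
7. 3306.452ms @ 41/4 + 241.935ms (3/4)
8. 3548.387ms @ 11 + 64.516ms (1/5)
9. 3612.903ms @ 56/5 + 64.516ms (1/5)
10. 3677.419ms @ 57/5 + 64.516ms (1/5)
11. 3741.935ms @ 58/5 + 129.032ms (2/5)

note 9 onset = 56/5b = 3612.903ms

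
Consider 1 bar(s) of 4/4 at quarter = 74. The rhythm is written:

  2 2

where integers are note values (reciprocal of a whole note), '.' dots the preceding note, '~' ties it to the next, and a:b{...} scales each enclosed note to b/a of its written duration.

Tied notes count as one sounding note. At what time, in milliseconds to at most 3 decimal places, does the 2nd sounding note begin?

note 2 onset = 2b = 1621.622ms

1. 0.0ms @ 0 + 1621.622ms (2)
2. 1621.622ms @ 2 + 1621.622ms (2)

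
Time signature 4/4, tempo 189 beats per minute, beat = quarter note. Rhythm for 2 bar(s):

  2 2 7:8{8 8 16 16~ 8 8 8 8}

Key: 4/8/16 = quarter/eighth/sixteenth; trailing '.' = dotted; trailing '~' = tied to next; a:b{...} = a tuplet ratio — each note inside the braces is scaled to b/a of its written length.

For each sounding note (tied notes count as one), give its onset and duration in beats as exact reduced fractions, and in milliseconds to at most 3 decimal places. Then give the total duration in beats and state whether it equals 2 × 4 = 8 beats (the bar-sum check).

1) 0.0ms=0b +634.921ms=2b
2) 634.921ms=2b +634.921ms=2b
3) 1269.841ms=4b +181.406ms=4/7b
4) 1451.247ms=32/7b +181.406ms=4/7b
5) 1632.653ms=36/7b +90.703ms=2/7b
6) 1723.356ms=38/7b +272.109ms=6/7b
7) 1995.465ms=44/7b +181.406ms=4/7b
8) 2176.871ms=48/7b +181.406ms=4/7b
9) 2358.277ms=52/7b +181.406ms=4/7b
Σ=8b of 8 (189bpm 4/4) — PASS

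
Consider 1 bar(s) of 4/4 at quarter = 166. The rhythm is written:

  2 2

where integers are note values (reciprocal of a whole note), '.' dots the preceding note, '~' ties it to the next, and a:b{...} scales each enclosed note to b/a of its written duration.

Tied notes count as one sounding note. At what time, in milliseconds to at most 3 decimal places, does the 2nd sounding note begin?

note 2 onset = 2b = 722.892ms

1. 0.0ms @ 0 + 722.892ms (2)
2. 722.892ms @ 2 + 722.892ms (2)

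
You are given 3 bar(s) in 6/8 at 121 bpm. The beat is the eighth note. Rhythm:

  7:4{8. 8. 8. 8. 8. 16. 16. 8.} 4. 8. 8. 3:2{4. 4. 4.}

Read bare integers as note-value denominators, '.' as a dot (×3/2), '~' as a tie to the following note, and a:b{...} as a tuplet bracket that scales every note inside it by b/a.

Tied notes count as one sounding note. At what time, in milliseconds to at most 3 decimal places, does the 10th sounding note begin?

1. 0.0ms @ 0 + 425.03ms (6/7)
2. 425.03ms @ 6/7 + 425.03ms (6/7)
3. 850.059ms @ 12/7 + 425.03ms (6/7)
4. 1275.089ms @ 18/7 + 425.03ms (6/7)
5. 1700.118ms @ 24/7 + 425.03ms (6/7)
6. 2125.148ms @ 30/7 + 212.515ms (3/7)
7. 2337.662ms @ 33/7 + 212.515ms (3/7)
8. 2550.177ms @ 36/7 + 425.03ms (6/7)
9. 2975.207ms @ 6 + 1487.603ms (3)
10. 4462.81ms @ 9 + 743.802ms (3/2)
11. 5206.612ms @ 21/2 + 743.802ms (3/2)
12. 5950.413ms @ 12 + 991.736ms (2)
13. 6942.149ms @ 14 + 991.736ms (2)
14. 7933.884ms @ 16 + 991.736ms (2)

note 10 onset = 9b = 4462.81ms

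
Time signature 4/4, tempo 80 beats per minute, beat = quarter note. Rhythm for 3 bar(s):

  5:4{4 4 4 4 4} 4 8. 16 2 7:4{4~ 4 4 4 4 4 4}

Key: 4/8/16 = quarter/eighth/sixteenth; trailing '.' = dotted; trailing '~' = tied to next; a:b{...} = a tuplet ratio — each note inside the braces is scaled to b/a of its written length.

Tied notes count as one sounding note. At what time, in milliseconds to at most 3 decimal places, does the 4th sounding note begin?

note 4 onset = 12/5b = 1800.0ms

1. 0.0ms @ 0 + 600.0ms (4/5)
2. 600.0ms @ 4/5 + 600.0ms (4/5)
3. 1200.0ms @ 8/5 + 600.0ms (4/5)
4. 1800.0ms @ 12/5 + 600.0ms (4/5)
5. 2400.0ms @ 16/5 + 600.0ms (4/5)
6. 3000.0ms @ 4 + 750.0ms (1)
7. 3750.0ms @ 5 + 562.5ms (3/4)
8. 4312.5ms @ 23/4 + 187.5ms (1/4)
9. 4500.0ms @ 6 + 1500.0ms (2)
10. 6000.0ms @ 8 + 857.143ms (8/7)
11. 6857.143ms @ 64/7 + 428.571ms (4/7)
12. 7285.714ms @ 68/7 + 428.571ms (4/7)
13. 7714.286ms @ 72/7 + 428.571ms (4/7)
14. 8142.857ms @ 76/7 + 428.571ms (4/7)
15. 8571.429ms @ 80/7 + 428.571ms (4/7)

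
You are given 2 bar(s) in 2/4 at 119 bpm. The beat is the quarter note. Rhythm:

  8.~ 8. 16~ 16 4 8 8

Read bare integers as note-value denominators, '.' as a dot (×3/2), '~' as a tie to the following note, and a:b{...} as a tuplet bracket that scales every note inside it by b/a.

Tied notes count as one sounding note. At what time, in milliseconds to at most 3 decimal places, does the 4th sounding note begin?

note 4 onset = 3b = 1512.605ms

1. 0.0ms @ 0 + 756.303ms (3/2)
2. 756.303ms @ 3/2 + 252.101ms (1/2)
3. 1008.403ms @ 2 + 504.202ms (1)
4. 1512.605ms @ 3 + 252.101ms (1/2)
5. 1764.706ms @ 7/2 + 252.101ms (1/2)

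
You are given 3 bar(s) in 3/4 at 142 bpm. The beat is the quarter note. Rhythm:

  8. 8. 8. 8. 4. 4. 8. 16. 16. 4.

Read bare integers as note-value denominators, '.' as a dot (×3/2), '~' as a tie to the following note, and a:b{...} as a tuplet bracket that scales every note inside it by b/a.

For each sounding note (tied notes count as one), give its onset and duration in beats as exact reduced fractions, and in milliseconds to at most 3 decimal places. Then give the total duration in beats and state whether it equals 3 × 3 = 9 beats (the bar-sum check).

1) 0.0ms=0b +316.901ms=3/4b
2) 316.901ms=3/4b +316.901ms=3/4b
3) 633.803ms=3/2b +316.901ms=3/4b
4) 950.704ms=9/4b +316.901ms=3/4b
5) 1267.606ms=3b +633.803ms=3/2b
6) 1901.408ms=9/2b +633.803ms=3/2b
7) 2535.211ms=6b +316.901ms=3/4b
8) 2852.113ms=27/4b +158.451ms=3/8b
9) 3010.563ms=57/8b +158.451ms=3/8b
10) 3169.014ms=15/2b +633.803ms=3/2b
Σ=9b of 9 (142bpm 3/4) — PASS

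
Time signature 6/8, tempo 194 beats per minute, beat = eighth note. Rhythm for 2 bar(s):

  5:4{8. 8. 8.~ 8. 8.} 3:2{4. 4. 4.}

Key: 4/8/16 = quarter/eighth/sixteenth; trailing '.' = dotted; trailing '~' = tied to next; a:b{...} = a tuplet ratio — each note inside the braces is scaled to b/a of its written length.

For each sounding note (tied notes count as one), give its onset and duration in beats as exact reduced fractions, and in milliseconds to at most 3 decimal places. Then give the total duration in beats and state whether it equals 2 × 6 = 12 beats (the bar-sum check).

1) 0.0ms=0b +371.134ms=6/5b
2) 371.134ms=6/5b +371.134ms=6/5b
3) 742.268ms=12/5b +742.268ms=12/5b
4) 1484.536ms=24/5b +371.134ms=6/5b
5) 1855.67ms=6b +618.557ms=2b
6) 2474.227ms=8b +618.557ms=2b
7) 3092.784ms=10b +618.557ms=2b
Σ=12b of 12 (194bpm 6/8) — PASS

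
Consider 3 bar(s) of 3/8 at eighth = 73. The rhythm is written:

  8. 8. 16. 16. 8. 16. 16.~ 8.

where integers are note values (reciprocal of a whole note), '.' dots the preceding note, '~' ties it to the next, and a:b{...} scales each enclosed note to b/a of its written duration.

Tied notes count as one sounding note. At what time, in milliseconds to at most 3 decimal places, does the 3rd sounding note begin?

1. 0.0ms @ 0 + 1232.877ms (3/2)
2. 1232.877ms @ 3/2 + 1232.877ms (3/2)
3. 2465.753ms @ 3 + 616.438ms (3/4)
4. 3082.192ms @ 15/4 + 616.438ms (3/4)
5. 3698.63ms @ 9/2 + 1232.877ms (3/2)
6. 4931.507ms @ 6 + 616.438ms (3/4)
7. 5547.945ms @ 27/4 + 1849.315ms (9/4)

note 3 onset = 3b = 2465.753ms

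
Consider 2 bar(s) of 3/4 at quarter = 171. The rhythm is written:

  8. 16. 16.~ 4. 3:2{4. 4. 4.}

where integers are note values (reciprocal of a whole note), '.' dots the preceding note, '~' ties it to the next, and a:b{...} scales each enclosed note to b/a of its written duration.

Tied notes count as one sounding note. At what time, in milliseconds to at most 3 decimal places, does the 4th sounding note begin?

1. 0.0ms @ 0 + 263.158ms (3/4)
2. 263.158ms @ 3/4 + 131.579ms (3/8)
3. 394.737ms @ 9/8 + 657.895ms (15/8)
4. 1052.632ms @ 3 + 350.877ms (1)
5. 1403.509ms @ 4 + 350.877ms (1)
6. 1754.386ms @ 5 + 350.877ms (1)

note 4 onset = 3b = 1052.632ms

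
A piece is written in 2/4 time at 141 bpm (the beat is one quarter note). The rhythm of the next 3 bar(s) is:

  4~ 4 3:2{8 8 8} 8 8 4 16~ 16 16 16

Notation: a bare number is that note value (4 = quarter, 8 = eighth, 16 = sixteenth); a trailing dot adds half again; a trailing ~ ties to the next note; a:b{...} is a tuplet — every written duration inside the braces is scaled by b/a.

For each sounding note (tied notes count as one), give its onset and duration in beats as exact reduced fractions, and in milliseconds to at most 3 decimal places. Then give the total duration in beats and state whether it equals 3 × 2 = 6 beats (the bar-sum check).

1) 0.0ms=0b +851.064ms=2b
2) 851.064ms=2b +141.844ms=1/3b
3) 992.908ms=7/3b +141.844ms=1/3b
4) 1134.752ms=8/3b +141.844ms=1/3b
5) 1276.596ms=3b +212.766ms=1/2b
6) 1489.362ms=7/2b +212.766ms=1/2b
7) 1702.128ms=4b +425.532ms=1b
8) 2127.66ms=5b +212.766ms=1/2b
9) 2340.426ms=11/2b +106.383ms=1/4b
10) 2446.809ms=23/4b +106.383ms=1/4b
Σ=6b of 6 (141bpm 2/4) — PASS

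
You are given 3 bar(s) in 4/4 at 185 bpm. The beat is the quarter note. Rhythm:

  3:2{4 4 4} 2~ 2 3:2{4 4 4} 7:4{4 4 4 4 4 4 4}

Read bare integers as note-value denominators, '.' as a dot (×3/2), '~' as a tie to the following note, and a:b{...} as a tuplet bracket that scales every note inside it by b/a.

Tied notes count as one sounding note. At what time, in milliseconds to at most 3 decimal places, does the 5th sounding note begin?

note 5 onset = 6b = 1945.946ms

1. 0.0ms @ 0 + 216.216ms (2/3)
2. 216.216ms @ 2/3 + 216.216ms (2/3)
3. 432.432ms @ 4/3 + 216.216ms (2/3)
4. 648.649ms @ 2 + 1297.297ms (4)
5. 1945.946ms @ 6 + 216.216ms (2/3)
6. 2162.162ms @ 20/3 + 216.216ms (2/3)
7. 2378.378ms @ 22/3 + 216.216ms (2/3)
8. 2594.595ms @ 8 + 185.328ms (4/7)
9. 2779.923ms @ 60/7 + 185.328ms (4/7)
10. 2965.251ms @ 64/7 + 185.328ms (4/7)
11. 3150.579ms @ 68/7 + 185.328ms (4/7)
12. 3335.907ms @ 72/7 + 185.328ms (4/7)
13. 3521.236ms @ 76/7 + 185.328ms (4/7)
14. 3706.564ms @ 80/7 + 185.328ms (4/7)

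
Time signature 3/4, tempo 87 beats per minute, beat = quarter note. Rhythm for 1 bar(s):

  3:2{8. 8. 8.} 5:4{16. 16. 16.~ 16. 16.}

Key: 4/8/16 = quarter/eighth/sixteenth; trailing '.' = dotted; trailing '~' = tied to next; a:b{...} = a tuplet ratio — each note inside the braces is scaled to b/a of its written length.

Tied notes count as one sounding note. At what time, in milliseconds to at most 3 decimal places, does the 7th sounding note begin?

note 7 onset = 27/10b = 1862.069ms

1. 0.0ms @ 0 + 344.828ms (1/2)
2. 344.828ms @ 1/2 + 344.828ms (1/2)
3. 689.655ms @ 1 + 344.828ms (1/2)
4. 1034.483ms @ 3/2 + 206.897ms (3/10)
5. 1241.379ms @ 9/5 + 206.897ms (3/10)
6. 1448.276ms @ 21/10 + 413.793ms (3/5)
7. 1862.069ms @ 27/10 + 206.897ms (3/10)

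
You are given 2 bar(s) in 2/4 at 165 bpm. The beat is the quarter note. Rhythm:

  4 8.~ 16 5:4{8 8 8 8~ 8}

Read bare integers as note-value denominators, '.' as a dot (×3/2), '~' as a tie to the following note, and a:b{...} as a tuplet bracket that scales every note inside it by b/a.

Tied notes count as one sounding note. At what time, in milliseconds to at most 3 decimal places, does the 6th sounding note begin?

note 6 onset = 16/5b = 1163.636ms

1. 0.0ms @ 0 + 363.636ms (1)
2. 363.636ms @ 1 + 363.636ms (1)
3. 727.273ms @ 2 + 145.455ms (2/5)
4. 872.727ms @ 12/5 + 145.455ms (2/5)
5. 1018.182ms @ 14/5 + 145.455ms (2/5)
6. 1163.636ms @ 16/5 + 290.909ms (4/5)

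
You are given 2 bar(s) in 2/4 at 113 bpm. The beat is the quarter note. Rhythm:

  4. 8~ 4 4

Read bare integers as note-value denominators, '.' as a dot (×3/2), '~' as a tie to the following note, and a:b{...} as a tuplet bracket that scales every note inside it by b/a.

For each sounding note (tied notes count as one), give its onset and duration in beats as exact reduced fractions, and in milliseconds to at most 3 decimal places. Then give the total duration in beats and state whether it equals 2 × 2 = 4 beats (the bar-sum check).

1) 0.0ms=0b +796.46ms=3/2b
2) 796.46ms=3/2b +796.46ms=3/2b
3) 1592.92ms=3b +530.973ms=1b
Σ=4b of 4 (113bpm 2/4) — PASS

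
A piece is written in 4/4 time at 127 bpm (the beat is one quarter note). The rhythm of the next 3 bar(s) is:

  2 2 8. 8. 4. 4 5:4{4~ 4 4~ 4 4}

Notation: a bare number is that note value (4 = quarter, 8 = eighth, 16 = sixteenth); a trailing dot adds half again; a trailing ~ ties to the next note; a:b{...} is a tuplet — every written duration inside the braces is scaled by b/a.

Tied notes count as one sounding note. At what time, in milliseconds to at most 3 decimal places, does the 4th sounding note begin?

1. 0.0ms @ 0 + 944.882ms (2)
2. 944.882ms @ 2 + 944.882ms (2)
3. 1889.764ms @ 4 + 354.331ms (3/4)
4. 2244.094ms @ 19/4 + 354.331ms (3/4)
5. 2598.425ms @ 11/2 + 708.661ms (3/2)
6. 3307.087ms @ 7 + 472.441ms (1)
7. 3779.528ms @ 8 + 755.906ms (8/5)
8. 4535.433ms @ 48/5 + 755.906ms (8/5)
9. 5291.339ms @ 56/5 + 377.953ms (4/5)

note 4 onset = 19/4b = 2244.094ms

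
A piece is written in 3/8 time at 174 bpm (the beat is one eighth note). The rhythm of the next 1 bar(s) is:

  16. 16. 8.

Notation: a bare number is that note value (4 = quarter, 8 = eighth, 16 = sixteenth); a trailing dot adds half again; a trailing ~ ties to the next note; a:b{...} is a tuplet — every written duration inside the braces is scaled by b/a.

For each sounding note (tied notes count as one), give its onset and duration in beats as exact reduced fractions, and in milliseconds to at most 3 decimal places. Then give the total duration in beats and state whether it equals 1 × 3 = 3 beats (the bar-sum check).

1) 0.0ms=0b +258.621ms=3/4b
2) 258.621ms=3/4b +258.621ms=3/4b
3) 517.241ms=3/2b +517.241ms=3/2b
Σ=3b of 3 (174bpm 3/8) — PASS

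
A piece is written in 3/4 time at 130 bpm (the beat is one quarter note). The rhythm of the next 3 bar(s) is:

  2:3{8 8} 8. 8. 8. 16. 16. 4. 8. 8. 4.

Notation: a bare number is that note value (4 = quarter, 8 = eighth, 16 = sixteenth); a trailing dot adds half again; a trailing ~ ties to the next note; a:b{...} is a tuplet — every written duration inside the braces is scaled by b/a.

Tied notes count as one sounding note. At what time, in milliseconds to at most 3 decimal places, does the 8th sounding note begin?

1. 0.0ms @ 0 + 346.154ms (3/4)
2. 346.154ms @ 3/4 + 346.154ms (3/4)
3. 692.308ms @ 3/2 + 346.154ms (3/4)
4. 1038.462ms @ 9/4 + 346.154ms (3/4)
5. 1384.615ms @ 3 + 346.154ms (3/4)
6. 1730.769ms @ 15/4 + 173.077ms (3/8)
7. 1903.846ms @ 33/8 + 173.077ms (3/8)
8. 2076.923ms @ 9/2 + 692.308ms (3/2)
9. 2769.231ms @ 6 + 346.154ms (3/4)
10. 3115.385ms @ 27/4 + 346.154ms (3/4)
11. 3461.538ms @ 15/2 + 692.308ms (3/2)

note 8 onset = 9/2b = 2076.923ms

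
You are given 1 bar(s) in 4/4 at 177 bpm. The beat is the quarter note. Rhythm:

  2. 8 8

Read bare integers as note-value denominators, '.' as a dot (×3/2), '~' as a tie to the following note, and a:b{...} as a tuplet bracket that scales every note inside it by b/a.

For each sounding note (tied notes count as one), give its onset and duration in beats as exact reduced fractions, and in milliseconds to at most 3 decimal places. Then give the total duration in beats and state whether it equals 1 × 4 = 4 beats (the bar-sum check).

1) 0.0ms=0b +1016.949ms=3b
2) 1016.949ms=3b +169.492ms=1/2b
3) 1186.441ms=7/2b +169.492ms=1/2b
Σ=4b of 4 (177bpm 4/4) — PASS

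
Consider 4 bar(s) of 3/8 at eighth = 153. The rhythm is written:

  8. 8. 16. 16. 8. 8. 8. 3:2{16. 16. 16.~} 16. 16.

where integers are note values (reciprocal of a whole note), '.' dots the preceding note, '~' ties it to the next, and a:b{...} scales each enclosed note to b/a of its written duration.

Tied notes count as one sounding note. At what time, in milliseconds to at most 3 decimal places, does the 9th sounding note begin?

1. 0.0ms @ 0 + 588.235ms (3/2)
2. 588.235ms @ 3/2 + 588.235ms (3/2)
3. 1176.471ms @ 3 + 294.118ms (3/4)
4. 1470.588ms @ 15/4 + 294.118ms (3/4)
5. 1764.706ms @ 9/2 + 588.235ms (3/2)
6. 2352.941ms @ 6 + 588.235ms (3/2)
7. 2941.176ms @ 15/2 + 588.235ms (3/2)
8. 3529.412ms @ 9 + 196.078ms (1/2)
9. 3725.49ms @ 19/2 + 196.078ms (1/2)
10. 3921.569ms @ 10 + 490.196ms (5/4)
11. 4411.765ms @ 45/4 + 294.118ms (3/4)

note 9 onset = 19/2b = 3725.49ms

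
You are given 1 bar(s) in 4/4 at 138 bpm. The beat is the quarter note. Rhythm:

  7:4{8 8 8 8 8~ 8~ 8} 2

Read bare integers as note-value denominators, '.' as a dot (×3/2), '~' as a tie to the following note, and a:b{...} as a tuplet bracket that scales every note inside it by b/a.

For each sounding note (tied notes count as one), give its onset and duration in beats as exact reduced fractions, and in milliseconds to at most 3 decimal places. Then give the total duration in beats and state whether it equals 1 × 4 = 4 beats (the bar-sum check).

1) 0.0ms=0b +124.224ms=2/7b
2) 124.224ms=2/7b +124.224ms=2/7b
3) 248.447ms=4/7b +124.224ms=2/7b
4) 372.671ms=6/7b +124.224ms=2/7b
5) 496.894ms=8/7b +372.671ms=6/7b
6) 869.565ms=2b +869.565ms=2b
Σ=4b of 4 (138bpm 4/4) — PASS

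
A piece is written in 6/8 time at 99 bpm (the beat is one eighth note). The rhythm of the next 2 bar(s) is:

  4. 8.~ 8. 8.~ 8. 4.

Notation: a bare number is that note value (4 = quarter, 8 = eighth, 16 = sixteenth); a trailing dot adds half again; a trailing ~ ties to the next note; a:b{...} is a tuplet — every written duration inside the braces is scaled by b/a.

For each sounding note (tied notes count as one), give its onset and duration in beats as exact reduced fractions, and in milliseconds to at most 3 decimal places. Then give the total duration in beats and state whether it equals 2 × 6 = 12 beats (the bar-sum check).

1) 0.0ms=0b +1818.182ms=3b
2) 1818.182ms=3b +1818.182ms=3b
3) 3636.364ms=6b +1818.182ms=3b
4) 5454.545ms=9b +1818.182ms=3b
Σ=12b of 12 (99bpm 6/8) — PASS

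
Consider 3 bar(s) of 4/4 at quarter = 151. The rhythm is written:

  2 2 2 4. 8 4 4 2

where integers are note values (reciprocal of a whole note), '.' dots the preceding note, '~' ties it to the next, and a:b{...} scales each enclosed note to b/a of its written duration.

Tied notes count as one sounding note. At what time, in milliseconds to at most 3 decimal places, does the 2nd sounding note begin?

note 2 onset = 2b = 794.702ms

1. 0.0ms @ 0 + 794.702ms (2)
2. 794.702ms @ 2 + 794.702ms (2)
3. 1589.404ms @ 4 + 794.702ms (2)
4. 2384.106ms @ 6 + 596.026ms (3/2)
5. 2980.132ms @ 15/2 + 198.675ms (1/2)
6. 3178.808ms @ 8 + 397.351ms (1)
7. 3576.159ms @ 9 + 397.351ms (1)
8. 3973.51ms @ 10 + 794.702ms (2)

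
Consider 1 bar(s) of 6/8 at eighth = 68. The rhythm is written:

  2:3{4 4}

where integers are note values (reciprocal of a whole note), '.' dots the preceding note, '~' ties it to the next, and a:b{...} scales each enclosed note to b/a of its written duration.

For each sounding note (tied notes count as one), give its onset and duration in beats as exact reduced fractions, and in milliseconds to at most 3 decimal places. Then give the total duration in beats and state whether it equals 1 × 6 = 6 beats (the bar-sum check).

1) 0.0ms=0b +2647.059ms=3b
2) 2647.059ms=3b +2647.059ms=3b
Σ=6b of 6 (68bpm 6/8) — PASS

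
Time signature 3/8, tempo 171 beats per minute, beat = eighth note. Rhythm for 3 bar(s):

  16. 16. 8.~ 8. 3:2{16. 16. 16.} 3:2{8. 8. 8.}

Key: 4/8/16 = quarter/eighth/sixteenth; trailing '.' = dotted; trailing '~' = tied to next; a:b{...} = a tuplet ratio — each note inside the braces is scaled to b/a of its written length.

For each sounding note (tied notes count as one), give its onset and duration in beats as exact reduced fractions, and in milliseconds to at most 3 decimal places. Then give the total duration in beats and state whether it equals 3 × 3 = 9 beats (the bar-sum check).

1) 0.0ms=0b +263.158ms=3/4b
2) 263.158ms=3/4b +263.158ms=3/4b
3) 526.316ms=3/2b +1052.632ms=3b
4) 1578.947ms=9/2b +175.439ms=1/2b
5) 1754.386ms=5b +175.439ms=1/2b
6) 1929.825ms=11/2b +175.439ms=1/2b
7) 2105.263ms=6b +350.877ms=1b
8) 2456.14ms=7b +350.877ms=1b
9) 2807.018ms=8b +350.877ms=1b
Σ=9b of 9 (171bpm 3/8) — PASS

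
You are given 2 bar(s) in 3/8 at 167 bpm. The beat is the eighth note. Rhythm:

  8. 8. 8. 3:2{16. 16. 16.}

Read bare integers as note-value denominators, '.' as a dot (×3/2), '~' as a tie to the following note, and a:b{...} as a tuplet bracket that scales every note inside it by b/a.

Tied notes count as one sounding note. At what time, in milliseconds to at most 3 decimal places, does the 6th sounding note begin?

note 6 onset = 11/2b = 1976.048ms

1. 0.0ms @ 0 + 538.922ms (3/2)
2. 538.922ms @ 3/2 + 538.922ms (3/2)
3. 1077.844ms @ 3 + 538.922ms (3/2)
4. 1616.766ms @ 9/2 + 179.641ms (1/2)
5. 1796.407ms @ 5 + 179.641ms (1/2)
6. 1976.048ms @ 11/2 + 179.641ms (1/2)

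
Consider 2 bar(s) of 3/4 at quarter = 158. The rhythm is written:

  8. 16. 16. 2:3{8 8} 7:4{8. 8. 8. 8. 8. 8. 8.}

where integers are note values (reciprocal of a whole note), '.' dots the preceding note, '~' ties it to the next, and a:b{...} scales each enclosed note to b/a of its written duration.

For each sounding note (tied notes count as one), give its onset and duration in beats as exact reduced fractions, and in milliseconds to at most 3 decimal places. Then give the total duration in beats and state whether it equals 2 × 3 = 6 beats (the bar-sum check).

1) 0.0ms=0b +284.81ms=3/4b
2) 284.81ms=3/4b +142.405ms=3/8b
3) 427.215ms=9/8b +142.405ms=3/8b
4) 569.62ms=3/2b +284.81ms=3/4b
5) 854.43ms=9/4b +284.81ms=3/4b
6) 1139.241ms=3b +162.749ms=3/7b
7) 1301.989ms=24/7b +162.749ms=3/7b
8) 1464.738ms=27/7b +162.749ms=3/7b
9) 1627.486ms=30/7b +162.749ms=3/7b
10) 1790.235ms=33/7b +162.749ms=3/7b
11) 1952.984ms=36/7b +162.749ms=3/7b
12) 2115.732ms=39/7b +162.749ms=3/7b
Σ=6b of 6 (158bpm 3/4) — PASS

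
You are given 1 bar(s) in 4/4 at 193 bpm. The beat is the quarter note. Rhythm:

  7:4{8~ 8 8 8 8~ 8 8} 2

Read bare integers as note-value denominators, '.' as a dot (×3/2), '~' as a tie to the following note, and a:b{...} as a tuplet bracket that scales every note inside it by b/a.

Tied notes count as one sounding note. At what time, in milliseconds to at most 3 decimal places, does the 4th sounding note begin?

note 4 onset = 8/7b = 355.292ms

1. 0.0ms @ 0 + 177.646ms (4/7)
2. 177.646ms @ 4/7 + 88.823ms (2/7)
3. 266.469ms @ 6/7 + 88.823ms (2/7)
4. 355.292ms @ 8/7 + 177.646ms (4/7)
5. 532.939ms @ 12/7 + 88.823ms (2/7)
6. 621.762ms @ 2 + 621.762ms (2)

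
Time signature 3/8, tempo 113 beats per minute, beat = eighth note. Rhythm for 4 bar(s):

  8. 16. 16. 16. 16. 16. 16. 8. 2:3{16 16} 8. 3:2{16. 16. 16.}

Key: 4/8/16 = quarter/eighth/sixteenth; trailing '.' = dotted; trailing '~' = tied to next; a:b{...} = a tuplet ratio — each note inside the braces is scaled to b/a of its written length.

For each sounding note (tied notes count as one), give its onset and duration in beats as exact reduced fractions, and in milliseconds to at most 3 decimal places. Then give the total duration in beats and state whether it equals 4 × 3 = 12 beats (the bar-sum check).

1) 0.0ms=0b +796.46ms=3/2b
2) 796.46ms=3/2b +398.23ms=3/4b
3) 1194.69ms=9/4b +398.23ms=3/4b
4) 1592.92ms=3b +398.23ms=3/4b
5) 1991.15ms=15/4b +398.23ms=3/4b
6) 2389.381ms=9/2b +398.23ms=3/4b
7) 2787.611ms=21/4b +398.23ms=3/4b
8) 3185.841ms=6b +796.46ms=3/2b
9) 3982.301ms=15/2b +398.23ms=3/4b
10) 4380.531ms=33/4b +398.23ms=3/4b
11) 4778.761ms=9b +796.46ms=3/2b
12) 5575.221ms=21/2b +265.487ms=1/2b
13) 5840.708ms=11b +265.487ms=1/2b
14) 6106.195ms=23/2b +265.487ms=1/2b
Σ=12b of 12 (113bpm 3/8) — PASS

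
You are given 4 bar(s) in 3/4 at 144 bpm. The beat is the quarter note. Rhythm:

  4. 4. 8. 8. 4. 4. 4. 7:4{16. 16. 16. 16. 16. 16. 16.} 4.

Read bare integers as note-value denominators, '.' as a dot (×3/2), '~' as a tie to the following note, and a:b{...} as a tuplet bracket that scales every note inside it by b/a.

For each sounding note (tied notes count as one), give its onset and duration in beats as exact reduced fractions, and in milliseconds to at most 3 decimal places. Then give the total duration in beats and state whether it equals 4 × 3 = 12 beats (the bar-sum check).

1) 0.0ms=0b +625.0ms=3/2b
2) 625.0ms=3/2b +625.0ms=3/2b
3) 1250.0ms=3b +312.5ms=3/4b
4) 1562.5ms=15/4b +312.5ms=3/4b
5) 1875.0ms=9/2b +625.0ms=3/2b
6) 2500.0ms=6b +625.0ms=3/2b
7) 3125.0ms=15/2b +625.0ms=3/2b
8) 3750.0ms=9b +89.286ms=3/14b
9) 3839.286ms=129/14b +89.286ms=3/14b
10) 3928.571ms=66/7b +89.286ms=3/14b
11) 4017.857ms=135/14b +89.286ms=3/14b
12) 4107.143ms=69/7b +89.286ms=3/14b
13) 4196.429ms=141/14b +89.286ms=3/14b
14) 4285.714ms=72/7b +89.286ms=3/14b
15) 4375.0ms=21/2b +625.0ms=3/2b
Σ=12b of 12 (144bpm 3/4) — PASS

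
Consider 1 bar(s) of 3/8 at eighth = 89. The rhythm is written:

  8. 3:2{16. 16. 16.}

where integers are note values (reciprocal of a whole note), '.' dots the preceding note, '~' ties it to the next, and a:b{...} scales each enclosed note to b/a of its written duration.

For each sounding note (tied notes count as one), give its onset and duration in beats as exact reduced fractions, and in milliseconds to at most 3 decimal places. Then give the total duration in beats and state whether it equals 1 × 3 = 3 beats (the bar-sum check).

1) 0.0ms=0b +1011.236ms=3/2b
2) 1011.236ms=3/2b +337.079ms=1/2b
3) 1348.315ms=2b +337.079ms=1/2b
4) 1685.393ms=5/2b +337.079ms=1/2b
Σ=3b of 3 (89bpm 3/8) — PASS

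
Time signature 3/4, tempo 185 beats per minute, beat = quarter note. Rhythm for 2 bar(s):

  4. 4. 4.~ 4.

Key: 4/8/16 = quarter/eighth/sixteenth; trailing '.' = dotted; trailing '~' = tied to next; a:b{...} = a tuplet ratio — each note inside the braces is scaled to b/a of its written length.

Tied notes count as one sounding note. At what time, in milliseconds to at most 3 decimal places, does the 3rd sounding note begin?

1. 0.0ms @ 0 + 486.486ms (3/2)
2. 486.486ms @ 3/2 + 486.486ms (3/2)
3. 972.973ms @ 3 + 972.973ms (3)

note 3 onset = 3b = 972.973ms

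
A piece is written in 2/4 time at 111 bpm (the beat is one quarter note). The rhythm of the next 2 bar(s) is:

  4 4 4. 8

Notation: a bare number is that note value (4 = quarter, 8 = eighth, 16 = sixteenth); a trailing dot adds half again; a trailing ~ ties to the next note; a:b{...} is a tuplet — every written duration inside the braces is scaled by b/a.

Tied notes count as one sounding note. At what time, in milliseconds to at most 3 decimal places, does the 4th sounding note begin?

1. 0.0ms @ 0 + 540.541ms (1)
2. 540.541ms @ 1 + 540.541ms (1)
3. 1081.081ms @ 2 + 810.811ms (3/2)
4. 1891.892ms @ 7/2 + 270.27ms (1/2)

note 4 onset = 7/2b = 1891.892ms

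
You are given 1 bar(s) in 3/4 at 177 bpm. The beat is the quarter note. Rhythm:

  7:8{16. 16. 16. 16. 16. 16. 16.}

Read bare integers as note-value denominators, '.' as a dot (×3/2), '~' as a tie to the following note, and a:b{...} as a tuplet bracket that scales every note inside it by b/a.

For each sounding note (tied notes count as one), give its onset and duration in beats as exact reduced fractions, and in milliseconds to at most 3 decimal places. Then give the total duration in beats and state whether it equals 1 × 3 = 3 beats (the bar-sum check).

1) 0.0ms=0b +145.278ms=3/7b
2) 145.278ms=3/7b +145.278ms=3/7b
3) 290.557ms=6/7b +145.278ms=3/7b
4) 435.835ms=9/7b +145.278ms=3/7b
5) 581.114ms=12/7b +145.278ms=3/7b
6) 726.392ms=15/7b +145.278ms=3/7b
7) 871.671ms=18/7b +145.278ms=3/7b
Σ=3b of 3 (177bpm 3/4) — PASS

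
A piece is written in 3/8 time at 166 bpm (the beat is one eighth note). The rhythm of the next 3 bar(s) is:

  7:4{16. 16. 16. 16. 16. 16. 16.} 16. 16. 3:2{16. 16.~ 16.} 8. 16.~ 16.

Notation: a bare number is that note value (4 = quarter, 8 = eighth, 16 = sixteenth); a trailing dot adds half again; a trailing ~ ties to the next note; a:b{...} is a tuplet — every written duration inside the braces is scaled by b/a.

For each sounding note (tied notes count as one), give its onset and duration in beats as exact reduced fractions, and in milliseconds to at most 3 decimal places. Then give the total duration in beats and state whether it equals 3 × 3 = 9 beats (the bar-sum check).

1) 0.0ms=0b +154.905ms=3/7b
2) 154.905ms=3/7b +154.905ms=3/7b
3) 309.811ms=6/7b +154.905ms=3/7b
4) 464.716ms=9/7b +154.905ms=3/7b
5) 619.621ms=12/7b +154.905ms=3/7b
6) 774.527ms=15/7b +154.905ms=3/7b
7) 929.432ms=18/7b +154.905ms=3/7b
8) 1084.337ms=3b +271.084ms=3/4b
9) 1355.422ms=15/4b +271.084ms=3/4b
10) 1626.506ms=9/2b +180.723ms=1/2b
11) 1807.229ms=5b +361.446ms=1b
12) 2168.675ms=6b +542.169ms=3/2b
13) 2710.843ms=15/2b +542.169ms=3/2b
Σ=9b of 9 (166bpm 3/8) — PASS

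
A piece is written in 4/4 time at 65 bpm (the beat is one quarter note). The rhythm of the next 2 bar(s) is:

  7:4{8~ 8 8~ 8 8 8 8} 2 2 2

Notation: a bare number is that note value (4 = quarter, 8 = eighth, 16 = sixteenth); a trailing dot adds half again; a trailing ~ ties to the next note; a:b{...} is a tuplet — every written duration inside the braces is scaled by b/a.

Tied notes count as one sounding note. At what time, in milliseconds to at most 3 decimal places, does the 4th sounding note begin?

note 4 onset = 10/7b = 1318.681ms

1. 0.0ms @ 0 + 527.473ms (4/7)
2. 527.473ms @ 4/7 + 527.473ms (4/7)
3. 1054.945ms @ 8/7 + 263.736ms (2/7)
4. 1318.681ms @ 10/7 + 263.736ms (2/7)
5. 1582.418ms @ 12/7 + 263.736ms (2/7)
6. 1846.154ms @ 2 + 1846.154ms (2)
7. 3692.308ms @ 4 + 1846.154ms (2)
8. 5538.462ms @ 6 + 1846.154ms (2)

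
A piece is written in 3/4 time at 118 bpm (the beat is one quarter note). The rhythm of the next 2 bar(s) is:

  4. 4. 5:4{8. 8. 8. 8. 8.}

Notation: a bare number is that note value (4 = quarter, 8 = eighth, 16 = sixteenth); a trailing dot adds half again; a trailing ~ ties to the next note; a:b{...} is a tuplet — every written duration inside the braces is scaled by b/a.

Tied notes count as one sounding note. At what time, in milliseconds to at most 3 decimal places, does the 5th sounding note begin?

1. 0.0ms @ 0 + 762.712ms (3/2)
2. 762.712ms @ 3/2 + 762.712ms (3/2)
3. 1525.424ms @ 3 + 305.085ms (3/5)
4. 1830.508ms @ 18/5 + 305.085ms (3/5)
5. 2135.593ms @ 21/5 + 305.085ms (3/5)
6. 2440.678ms @ 24/5 + 305.085ms (3/5)
7. 2745.763ms @ 27/5 + 305.085ms (3/5)

note 5 onset = 21/5b = 2135.593ms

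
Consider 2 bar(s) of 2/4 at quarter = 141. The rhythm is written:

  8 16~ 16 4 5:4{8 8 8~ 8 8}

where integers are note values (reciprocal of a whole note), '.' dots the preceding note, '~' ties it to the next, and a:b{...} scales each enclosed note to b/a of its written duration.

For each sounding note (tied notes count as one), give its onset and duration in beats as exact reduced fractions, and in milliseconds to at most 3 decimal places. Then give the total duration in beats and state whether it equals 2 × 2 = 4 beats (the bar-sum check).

1) 0.0ms=0b +212.766ms=1/2b
2) 212.766ms=1/2b +212.766ms=1/2b
3) 425.532ms=1b +425.532ms=1b
4) 851.064ms=2b +170.213ms=2/5b
5) 1021.277ms=12/5b +170.213ms=2/5b
6) 1191.489ms=14/5b +340.426ms=4/5b
7) 1531.915ms=18/5b +170.213ms=2/5b
Σ=4b of 4 (141bpm 2/4) — PASS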